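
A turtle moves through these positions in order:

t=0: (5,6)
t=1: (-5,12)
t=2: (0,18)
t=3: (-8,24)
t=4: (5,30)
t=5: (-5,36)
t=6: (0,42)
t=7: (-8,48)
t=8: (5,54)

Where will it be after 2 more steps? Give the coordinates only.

First: cycles through 5, -5, 0, -8 every 4 steps. Step 10 lands at position 2 of the cycle → 0.
Second: linear, +6 per step → 66 at step 10.

(0,66)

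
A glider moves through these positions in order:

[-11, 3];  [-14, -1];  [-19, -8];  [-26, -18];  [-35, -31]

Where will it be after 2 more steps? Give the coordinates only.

Taking differences between consecutive positions: [-3, -4], [-5, -7], [-7, -10], [-9, -13]. These grow by [-2, -3] each step.
step 5: [-35, -31] + [-11, -16] → [-46, -47]
step 6: [-46, -47] + [-13, -19] → [-59, -66]

[-59, -66]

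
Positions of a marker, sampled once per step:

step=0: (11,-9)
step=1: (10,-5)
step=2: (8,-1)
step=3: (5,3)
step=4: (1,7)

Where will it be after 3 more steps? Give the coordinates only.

First differences are (-1,+4), (-2,+4), (-3,+4), (-4,+4); their common second difference is (-1,+0) (constant acceleration).
step 5: (1,7) + (-5,+4) → (-4,11)
step 6: (-4,11) + (-6,+4) → (-10,15)
step 7: (-10,15) + (-7,+4) → (-17,19)

(-17,19)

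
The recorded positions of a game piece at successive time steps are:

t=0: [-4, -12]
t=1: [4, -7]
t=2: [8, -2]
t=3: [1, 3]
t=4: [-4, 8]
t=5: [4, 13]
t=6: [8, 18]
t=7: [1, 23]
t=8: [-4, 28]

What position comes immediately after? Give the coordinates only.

[4, 33]

The first coordinate repeats the cycle [-4, 4, 8, 1] with period 4; step 9 mod 4 = 1, giving 4.
The second coordinate changes by +5 each step, so at step 9 it is -12 + 9·(5) = 33.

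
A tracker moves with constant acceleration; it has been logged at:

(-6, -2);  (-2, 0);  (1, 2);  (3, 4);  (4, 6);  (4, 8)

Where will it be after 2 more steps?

(1, 12)

Taking differences between consecutive positions: (+4, +2), (+3, +2), (+2, +2), (+1, +2), (+0, +2). These grow by (-1, +0) each step.
step 6: (4, 8) + (-1, +2) → (3, 10)
step 7: (3, 10) + (-2, +2) → (1, 12)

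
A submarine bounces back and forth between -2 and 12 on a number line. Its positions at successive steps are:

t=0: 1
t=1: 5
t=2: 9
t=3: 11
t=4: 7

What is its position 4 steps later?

5

The value travels 4 per step and bounces off the walls at -2 and 12.
  step 5: 7 → 3
  step 6: 3 → -1
  step 7: -1 → 1
  step 8: 1 → 5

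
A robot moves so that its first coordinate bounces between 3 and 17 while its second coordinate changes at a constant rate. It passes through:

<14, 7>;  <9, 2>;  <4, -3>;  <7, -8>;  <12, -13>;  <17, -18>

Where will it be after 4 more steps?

<9, -38>

The first coordinate reflects between 3 and 17, moving 5 per step.
  step 6: 17 → 12
  step 7: 12 → 7
  step 8: 7 → 4
  step 9: 4 → 9
The second coordinate changes by -5 each step: at step 9 it is -38.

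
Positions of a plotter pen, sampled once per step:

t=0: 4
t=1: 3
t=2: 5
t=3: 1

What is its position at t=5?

The jumps are -1, +2, -4 — a geometric progression with ratio -2.
step 4: 1 + 8 → 9
step 5: 9 − 16 → -7

-7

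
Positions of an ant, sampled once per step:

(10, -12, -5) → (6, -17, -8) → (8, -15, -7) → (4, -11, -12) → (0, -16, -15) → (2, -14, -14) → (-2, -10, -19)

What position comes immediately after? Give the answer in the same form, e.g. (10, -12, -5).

The moves between consecutive positions are (-4, -5, -3), (+2, +2, +1), (-4, +4, -5), (-4, -5, -3), (+2, +2, +1), (-4, +4, -5); they repeat the 3-cycle [(-4, -5, -3), (+2, +2, +1), (-4, +4, -5)].
step 7: apply (-4, -5, -3) → (-6, -15, -22)

(-6, -15, -22)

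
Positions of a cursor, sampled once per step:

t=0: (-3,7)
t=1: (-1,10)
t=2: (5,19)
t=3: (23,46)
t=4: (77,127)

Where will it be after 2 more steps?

(725,1099)

Consecutive displacements (+2,+3), (+6,+9), (+18,+27), (+54,+81) scale by a factor of 3 each step.
step 5: (77,127) + (+162,+243) → (239,370)
step 6: (239,370) + (+486,+729) → (725,1099)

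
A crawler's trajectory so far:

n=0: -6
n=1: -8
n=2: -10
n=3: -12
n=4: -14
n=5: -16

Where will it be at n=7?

The position changes by -2 every step.
step 6: -16 − 2 → -18
step 7: -18 − 2 → -20

-20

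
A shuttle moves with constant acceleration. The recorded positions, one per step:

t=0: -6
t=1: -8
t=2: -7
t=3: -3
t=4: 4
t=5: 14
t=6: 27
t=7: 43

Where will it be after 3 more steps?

109

Taking differences between consecutive positions: -2, +1, +4, +7, +10, +13, +16. These grow by +3 each step.
step 8: 43 + 19 → 62
step 9: 62 + 22 → 84
step 10: 84 + 25 → 109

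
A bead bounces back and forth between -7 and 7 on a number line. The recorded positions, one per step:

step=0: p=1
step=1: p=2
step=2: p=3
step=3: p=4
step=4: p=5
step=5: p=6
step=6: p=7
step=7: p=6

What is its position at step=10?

The value reflects between -7 and 7, moving 1 per step.
  step 8: 6 → 5
  step 9: 5 → 4
  step 10: 4 → 3

p=3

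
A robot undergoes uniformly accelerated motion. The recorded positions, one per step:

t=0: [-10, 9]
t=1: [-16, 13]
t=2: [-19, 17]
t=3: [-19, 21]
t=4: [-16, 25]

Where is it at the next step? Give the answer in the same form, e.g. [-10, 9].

[-10, 29]

Successive displacements: [-6, +4], [-3, +4], [+0, +4], [+3, +4] — each changes by [+3, +0].
step 5: [-16, 25] + [+6, +4] → [-10, 29]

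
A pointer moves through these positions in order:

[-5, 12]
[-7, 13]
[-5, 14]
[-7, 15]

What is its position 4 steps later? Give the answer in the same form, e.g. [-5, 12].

[-7, 19]

First: cycles through -5, -7 every 2 steps. Step 7 lands at position 1 of the cycle → -7.
Second: linear, +1 per step → 19 at step 7.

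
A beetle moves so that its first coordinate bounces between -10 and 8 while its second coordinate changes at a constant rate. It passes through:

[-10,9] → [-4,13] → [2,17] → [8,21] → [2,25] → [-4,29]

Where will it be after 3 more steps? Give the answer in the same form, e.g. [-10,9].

The first coordinate travels 6 per step and bounces off the walls at -10 and 8.
  step 6: -4 → -10
  step 7: -10 → -4
  step 8: -4 → 2
The second coordinate changes by +4 each step: at step 8 it is 41.

[2,41]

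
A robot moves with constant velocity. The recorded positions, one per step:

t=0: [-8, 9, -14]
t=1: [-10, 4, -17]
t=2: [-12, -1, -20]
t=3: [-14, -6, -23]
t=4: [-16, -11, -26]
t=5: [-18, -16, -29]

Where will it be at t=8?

The position changes by [-2, -5, -3] every step.
step 6: [-18, -16, -29] + [-2, -5, -3] → [-20, -21, -32]
step 7: [-20, -21, -32] + [-2, -5, -3] → [-22, -26, -35]
step 8: [-22, -26, -35] + [-2, -5, -3] → [-24, -31, -38]

[-24, -31, -38]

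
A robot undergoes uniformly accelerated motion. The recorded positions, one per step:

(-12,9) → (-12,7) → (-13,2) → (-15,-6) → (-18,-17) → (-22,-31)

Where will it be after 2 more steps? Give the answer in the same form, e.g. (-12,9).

(-33,-68)

Taking differences between consecutive positions: (+0,-2), (-1,-5), (-2,-8), (-3,-11), (-4,-14). These grow by (-1,-3) each step.
step 6: (-22,-31) + (-5,-17) → (-27,-48)
step 7: (-27,-48) + (-6,-20) → (-33,-68)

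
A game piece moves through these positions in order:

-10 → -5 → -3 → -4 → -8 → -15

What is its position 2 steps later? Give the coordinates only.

-38

Successive displacements: +5, +2, -1, -4, -7 — each changes by -3.
step 6: -15 − 10 → -25
step 7: -25 − 13 → -38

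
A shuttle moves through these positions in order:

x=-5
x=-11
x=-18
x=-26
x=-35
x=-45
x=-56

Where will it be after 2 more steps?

x=-81

Taking differences between consecutive positions: -6, -7, -8, -9, -10, -11. These grow by -1 each step.
step 7: -56 − 12 → x=-68
step 8: -68 − 13 → x=-81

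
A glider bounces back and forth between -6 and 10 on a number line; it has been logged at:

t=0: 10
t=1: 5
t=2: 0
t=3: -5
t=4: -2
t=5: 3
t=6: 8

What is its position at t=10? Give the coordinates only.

-4

The value reflects between -6 and 10, moving 5 per step.
  step 7: 8 → 7
  step 8: 7 → 2
  step 9: 2 → -3
  step 10: -3 → -4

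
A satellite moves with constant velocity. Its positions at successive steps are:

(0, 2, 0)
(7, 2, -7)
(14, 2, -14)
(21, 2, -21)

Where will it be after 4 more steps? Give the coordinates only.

(49, 2, -49)

Each step adds (+7, +0, -7) to the position.
step 4: (21, 2, -21) + (+7, +0, -7) → (28, 2, -28)
step 5: (28, 2, -28) + (+7, +0, -7) → (35, 2, -35)
step 6: (35, 2, -35) + (+7, +0, -7) → (42, 2, -42)
step 7: (42, 2, -42) + (+7, +0, -7) → (49, 2, -49)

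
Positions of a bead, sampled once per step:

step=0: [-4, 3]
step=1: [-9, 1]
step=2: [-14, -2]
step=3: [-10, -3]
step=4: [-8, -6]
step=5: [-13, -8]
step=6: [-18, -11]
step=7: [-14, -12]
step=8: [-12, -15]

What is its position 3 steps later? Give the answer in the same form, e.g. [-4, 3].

Differencing gives [-5, -2], [-5, -3], [+4, -1], [+2, -3], [-5, -2], [-5, -3], [+4, -1], [+2, -3]. This is the pattern [-5, -2], [-5, -3], [+4, -1], [+2, -3] repeated.
step 9: apply [-5, -2] → [-17, -17]
step 10: apply [-5, -3] → [-22, -20]
step 11: apply [+4, -1] → [-18, -21]

[-18, -21]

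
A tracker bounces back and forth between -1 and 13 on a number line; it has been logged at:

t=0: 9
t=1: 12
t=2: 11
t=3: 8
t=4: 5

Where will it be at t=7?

The value travels 3 per step and bounces off the walls at -1 and 13.
  step 5: 5 → 2
  step 6: 2 → -1
  step 7: -1 → 2

2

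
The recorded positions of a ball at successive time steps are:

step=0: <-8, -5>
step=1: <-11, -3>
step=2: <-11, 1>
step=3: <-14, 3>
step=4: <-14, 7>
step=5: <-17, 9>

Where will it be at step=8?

<-20, 19>

Differencing gives <-3, +2>, <+0, +4>, <-3, +2>, <+0, +4>, <-3, +2>. This is the pattern <-3, +2>, <+0, +4> repeated.
step 6: apply <+0, +4> → <-17, 13>
step 7: apply <-3, +2> → <-20, 15>
step 8: apply <+0, +4> → <-20, 19>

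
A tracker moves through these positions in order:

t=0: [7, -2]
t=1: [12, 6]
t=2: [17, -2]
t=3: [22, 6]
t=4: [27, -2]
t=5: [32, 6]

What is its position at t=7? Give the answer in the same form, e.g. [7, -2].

[42, 6]

First: linear, +5 per step → 42 at step 7.
Second: cycles through -2, 6 every 2 steps. Step 7 lands at position 1 of the cycle → 6.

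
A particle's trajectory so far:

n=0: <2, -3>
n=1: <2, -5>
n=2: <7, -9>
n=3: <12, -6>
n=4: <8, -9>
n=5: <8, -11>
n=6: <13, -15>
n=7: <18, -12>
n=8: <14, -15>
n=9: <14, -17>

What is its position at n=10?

<19, -21>

The moves between consecutive positions are <+0, -2>, <+5, -4>, <+5, +3>, <-4, -3>, <+0, -2>, <+5, -4>, <+5, +3>, <-4, -3>, <+0, -2>; they repeat the 4-cycle [<+0, -2>, <+5, -4>, <+5, +3>, <-4, -3>].
step 10: apply <+5, -4> → <19, -21>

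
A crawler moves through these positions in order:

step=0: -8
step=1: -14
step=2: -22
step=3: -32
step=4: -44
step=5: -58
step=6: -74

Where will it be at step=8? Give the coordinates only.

Taking differences between consecutive positions: -6, -8, -10, -12, -14, -16. These grow by -2 each step.
step 7: -74 − 18 → -92
step 8: -92 − 20 → -112

-112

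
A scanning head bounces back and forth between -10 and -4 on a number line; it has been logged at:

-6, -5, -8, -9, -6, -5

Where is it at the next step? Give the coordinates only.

-8

The value reflects between -10 and -4, moving 3 per step.
  step 6: -5 → -8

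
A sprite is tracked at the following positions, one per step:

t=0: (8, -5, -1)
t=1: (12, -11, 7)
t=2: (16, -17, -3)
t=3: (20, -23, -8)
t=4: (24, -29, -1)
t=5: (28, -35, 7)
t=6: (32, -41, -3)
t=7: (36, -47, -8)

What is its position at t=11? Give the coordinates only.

(52, -71, -8)

First: linear, +4 per step → 52 at step 11.
Second: linear, -6 per step → -71 at step 11.
Third: cycles through -1, 7, -3, -8 every 4 steps. Step 11 lands at position 3 of the cycle → -8.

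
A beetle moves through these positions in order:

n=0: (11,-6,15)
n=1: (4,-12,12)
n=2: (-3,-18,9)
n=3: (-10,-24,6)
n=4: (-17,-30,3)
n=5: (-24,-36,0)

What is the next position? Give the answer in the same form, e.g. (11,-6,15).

(-31,-42,-3)

Constant displacement of (-7,-6,-3) per step.
step 6: (-24,-36,0) + (-7,-6,-3) → (-31,-42,-3)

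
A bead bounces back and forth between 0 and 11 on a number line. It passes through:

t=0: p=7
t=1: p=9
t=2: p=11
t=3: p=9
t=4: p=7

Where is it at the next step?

p=5

The value reflects between 0 and 11, moving 2 per step.
  step 5: 7 → 5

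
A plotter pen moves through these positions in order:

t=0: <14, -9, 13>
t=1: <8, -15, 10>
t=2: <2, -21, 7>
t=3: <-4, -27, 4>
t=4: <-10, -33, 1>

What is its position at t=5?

Constant displacement of <-6, -6, -3> per step.
step 5: <-10, -33, 1> + <-6, -6, -3> → <-16, -39, -2>

<-16, -39, -2>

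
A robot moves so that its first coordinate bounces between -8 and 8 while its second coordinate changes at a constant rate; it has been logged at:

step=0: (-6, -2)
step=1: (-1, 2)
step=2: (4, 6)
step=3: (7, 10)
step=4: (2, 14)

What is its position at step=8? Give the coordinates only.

The first coordinate travels 5 per step and bounces off the walls at -8 and 8.
  step 5: 2 → -3
  step 6: -3 → -8
  step 7: -8 → -3
  step 8: -3 → 2
The second coordinate changes by +4 each step: at step 8 it is 30.

(2, 30)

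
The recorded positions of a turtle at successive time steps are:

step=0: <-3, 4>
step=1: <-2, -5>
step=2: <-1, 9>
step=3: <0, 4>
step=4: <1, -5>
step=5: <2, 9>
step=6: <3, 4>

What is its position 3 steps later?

<6, 4>

The first coordinate changes by +1 each step, so at step 9 it is -3 + 9·(1) = 6.
The second coordinate repeats the cycle [4, -5, 9] with period 3; step 9 mod 3 = 0, giving 4.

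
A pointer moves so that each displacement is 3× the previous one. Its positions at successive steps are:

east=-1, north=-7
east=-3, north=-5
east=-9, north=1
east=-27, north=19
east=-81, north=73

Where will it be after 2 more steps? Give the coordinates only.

Consecutive displacements (-2, +2), (-6, +6), (-18, +18), (-54, +54) scale by a factor of 3 each step.
step 5: east=-81, north=73 + (-162, +162) → east=-243, north=235
step 6: east=-243, north=235 + (-486, +486) → east=-729, north=721

east=-729, north=721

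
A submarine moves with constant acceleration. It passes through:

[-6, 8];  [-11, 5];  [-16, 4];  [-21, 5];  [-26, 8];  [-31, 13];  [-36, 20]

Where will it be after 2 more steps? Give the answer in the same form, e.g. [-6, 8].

Taking differences between consecutive positions: [-5, -3], [-5, -1], [-5, +1], [-5, +3], [-5, +5], [-5, +7]. These grow by [+0, +2] each step.
step 7: [-36, 20] + [-5, +9] → [-41, 29]
step 8: [-41, 29] + [-5, +11] → [-46, 40]

[-46, 40]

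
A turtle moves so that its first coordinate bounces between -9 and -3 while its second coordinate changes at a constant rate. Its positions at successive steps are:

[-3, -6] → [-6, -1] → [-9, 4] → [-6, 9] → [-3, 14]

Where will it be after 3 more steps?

The first coordinate reflects between -9 and -3, moving 3 per step.
  step 5: -3 → -6
  step 6: -6 → -9
  step 7: -9 → -6
The second coordinate changes by +5 each step: at step 7 it is 29.

[-6, 29]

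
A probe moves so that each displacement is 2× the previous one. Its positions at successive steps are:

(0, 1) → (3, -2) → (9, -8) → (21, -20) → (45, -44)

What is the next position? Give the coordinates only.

The jumps are (+3, -3), (+6, -6), (+12, -12), (+24, -24) — a geometric progression with ratio 2.
step 5: (45, -44) + (+48, -48) → (93, -92)

(93, -92)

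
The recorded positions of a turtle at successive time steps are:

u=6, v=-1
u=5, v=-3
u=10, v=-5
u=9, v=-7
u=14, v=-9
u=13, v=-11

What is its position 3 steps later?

u=22, v=-17

Step-to-step displacements: (-1, -2), (+5, -2), (-1, -2), (+5, -2), (-1, -2) — a repeating cycle of length 2.
step 6: apply (+5, -2) → u=18, v=-13
step 7: apply (-1, -2) → u=17, v=-15
step 8: apply (+5, -2) → u=22, v=-17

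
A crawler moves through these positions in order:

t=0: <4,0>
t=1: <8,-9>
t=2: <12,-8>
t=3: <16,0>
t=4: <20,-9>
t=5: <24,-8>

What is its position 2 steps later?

The first coordinate changes by +4 each step, so at step 7 it is 4 + 7·(4) = 32.
The second coordinate repeats the cycle [0, -9, -8] with period 3; step 7 mod 3 = 1, giving -9.

<32,-9>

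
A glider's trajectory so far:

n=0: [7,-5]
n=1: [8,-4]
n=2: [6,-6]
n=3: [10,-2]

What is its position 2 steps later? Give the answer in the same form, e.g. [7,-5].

[18,6]

The jumps are [+1,+1], [-2,-2], [+4,+4] — a geometric progression with ratio -2.
step 4: [10,-2] + [-8,-8] → [2,-10]
step 5: [2,-10] + [+16,+16] → [18,6]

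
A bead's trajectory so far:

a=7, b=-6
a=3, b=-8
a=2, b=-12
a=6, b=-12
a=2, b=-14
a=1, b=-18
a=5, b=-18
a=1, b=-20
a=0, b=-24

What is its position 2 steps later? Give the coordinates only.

a=0, b=-26

Step-to-step displacements: (-4, -2), (-1, -4), (+4, +0), (-4, -2), (-1, -4), (+4, +0), (-4, -2), (-1, -4) — a repeating cycle of length 3.
step 9: apply (+4, +0) → a=4, b=-24
step 10: apply (-4, -2) → a=0, b=-26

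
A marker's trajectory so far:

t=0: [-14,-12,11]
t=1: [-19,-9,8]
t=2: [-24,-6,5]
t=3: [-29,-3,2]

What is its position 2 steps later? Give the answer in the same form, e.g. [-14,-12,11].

[-39,3,-4]

The position changes by [-5,+3,-3] every step.
step 4: [-29,-3,2] + [-5,+3,-3] → [-34,0,-1]
step 5: [-34,0,-1] + [-5,+3,-3] → [-39,3,-4]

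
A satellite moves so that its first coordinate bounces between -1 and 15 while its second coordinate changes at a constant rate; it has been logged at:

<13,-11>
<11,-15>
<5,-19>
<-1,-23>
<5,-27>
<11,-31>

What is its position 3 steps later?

<1,-43>

The first coordinate travels 6 per step and bounces off the walls at -1 and 15.
  step 6: 11 → 13
  step 7: 13 → 7
  step 8: 7 → 1
The second coordinate changes by -4 each step: at step 8 it is -43.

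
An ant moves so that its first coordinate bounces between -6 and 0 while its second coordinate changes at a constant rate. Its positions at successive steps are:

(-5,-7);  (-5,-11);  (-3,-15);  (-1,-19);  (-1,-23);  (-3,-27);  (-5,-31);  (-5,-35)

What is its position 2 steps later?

The first coordinate travels 2 per step and bounces off the walls at -6 and 0.
  step 8: -5 → -3
  step 9: -3 → -1
The second coordinate changes by -4 each step: at step 9 it is -43.

(-1,-43)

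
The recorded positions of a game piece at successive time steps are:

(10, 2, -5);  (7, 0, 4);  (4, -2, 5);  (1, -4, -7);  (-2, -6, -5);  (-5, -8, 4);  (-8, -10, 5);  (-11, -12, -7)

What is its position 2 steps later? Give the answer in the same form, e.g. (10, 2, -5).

(-17, -16, 4)

The first coordinate changes by -3 each step, so at step 9 it is 10 + 9·(-3) = -17.
The second coordinate changes by -2 each step, so at step 9 it is 2 + 9·(-2) = -16.
The third coordinate repeats the cycle [-5, 4, 5, -7] with period 4; step 9 mod 4 = 1, giving 4.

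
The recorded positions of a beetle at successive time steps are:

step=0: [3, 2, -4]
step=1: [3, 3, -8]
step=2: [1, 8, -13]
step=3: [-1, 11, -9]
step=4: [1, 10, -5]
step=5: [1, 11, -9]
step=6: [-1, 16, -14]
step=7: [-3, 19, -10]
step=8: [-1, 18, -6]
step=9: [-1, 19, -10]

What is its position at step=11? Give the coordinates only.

[-5, 27, -11]

The moves between consecutive positions are [+0, +1, -4], [-2, +5, -5], [-2, +3, +4], [+2, -1, +4], [+0, +1, -4], [-2, +5, -5], [-2, +3, +4], [+2, -1, +4], [+0, +1, -4]; they repeat the 4-cycle [[+0, +1, -4], [-2, +5, -5], [-2, +3, +4], [+2, -1, +4]].
step 10: apply [-2, +5, -5] → [-3, 24, -15]
step 11: apply [-2, +3, +4] → [-5, 27, -11]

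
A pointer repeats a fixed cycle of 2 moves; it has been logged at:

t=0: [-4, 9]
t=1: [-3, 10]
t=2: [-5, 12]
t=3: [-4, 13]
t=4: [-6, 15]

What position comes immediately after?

[-5, 16]

Differencing gives [+1, +1], [-2, +2], [+1, +1], [-2, +2]. This is the pattern [+1, +1], [-2, +2] repeated.
step 5: apply [+1, +1] → [-5, 16]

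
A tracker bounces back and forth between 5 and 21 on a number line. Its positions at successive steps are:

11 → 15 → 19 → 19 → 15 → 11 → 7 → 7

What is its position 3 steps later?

19

The value reflects between 5 and 21, moving 4 per step.
  step 8: 7 → 11
  step 9: 11 → 15
  step 10: 15 → 19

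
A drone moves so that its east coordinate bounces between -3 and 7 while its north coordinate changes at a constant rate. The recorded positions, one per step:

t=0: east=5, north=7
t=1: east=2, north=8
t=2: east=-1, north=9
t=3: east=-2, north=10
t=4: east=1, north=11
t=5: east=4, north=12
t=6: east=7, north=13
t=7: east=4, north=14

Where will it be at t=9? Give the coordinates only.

The east coordinate travels 3 per step and bounces off the walls at -3 and 7.
  step 8: 4 → 1
  step 9: 1 → -2
The north coordinate changes by +1 each step: at step 9 it is 16.

east=-2, north=16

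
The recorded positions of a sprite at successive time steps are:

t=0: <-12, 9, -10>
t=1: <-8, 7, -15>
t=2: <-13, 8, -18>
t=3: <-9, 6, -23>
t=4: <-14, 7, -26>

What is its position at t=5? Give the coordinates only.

<-10, 5, -31>

Differencing gives <+4, -2, -5>, <-5, +1, -3>, <+4, -2, -5>, <-5, +1, -3>. This is the pattern <+4, -2, -5>, <-5, +1, -3> repeated.
step 5: apply <+4, -2, -5> → <-10, 5, -31>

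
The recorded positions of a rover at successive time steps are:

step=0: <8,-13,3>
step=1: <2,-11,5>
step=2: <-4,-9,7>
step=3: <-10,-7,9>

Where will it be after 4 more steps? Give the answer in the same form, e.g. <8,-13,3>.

Constant displacement of <-6,+2,+2> per step.
step 4: <-10,-7,9> + <-6,+2,+2> → <-16,-5,11>
step 5: <-16,-5,11> + <-6,+2,+2> → <-22,-3,13>
step 6: <-22,-3,13> + <-6,+2,+2> → <-28,-1,15>
step 7: <-28,-1,15> + <-6,+2,+2> → <-34,1,17>

<-34,1,17>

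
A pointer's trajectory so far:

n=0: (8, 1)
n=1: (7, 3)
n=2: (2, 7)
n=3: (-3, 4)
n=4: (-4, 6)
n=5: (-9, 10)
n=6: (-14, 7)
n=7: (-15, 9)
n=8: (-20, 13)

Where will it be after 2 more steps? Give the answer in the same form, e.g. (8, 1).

Differencing gives (-1, +2), (-5, +4), (-5, -3), (-1, +2), (-5, +4), (-5, -3), (-1, +2), (-5, +4). This is the pattern (-1, +2), (-5, +4), (-5, -3) repeated.
step 9: apply (-5, -3) → (-25, 10)
step 10: apply (-1, +2) → (-26, 12)

(-26, 12)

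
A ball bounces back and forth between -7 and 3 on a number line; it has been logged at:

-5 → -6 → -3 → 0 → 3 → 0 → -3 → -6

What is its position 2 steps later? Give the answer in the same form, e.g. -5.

-2

The value travels 3 per step and bounces off the walls at -7 and 3.
  step 8: -6 → -5
  step 9: -5 → -2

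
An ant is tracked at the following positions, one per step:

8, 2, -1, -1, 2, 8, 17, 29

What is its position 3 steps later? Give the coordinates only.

Taking differences between consecutive positions: -6, -3, +0, +3, +6, +9, +12. These grow by +3 each step.
step 8: 29 + 15 → 44
step 9: 44 + 18 → 62
step 10: 62 + 21 → 83

83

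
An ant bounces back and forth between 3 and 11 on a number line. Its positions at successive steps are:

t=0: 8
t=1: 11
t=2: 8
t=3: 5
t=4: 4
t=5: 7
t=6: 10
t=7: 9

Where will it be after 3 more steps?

The value travels 3 per step and bounces off the walls at 3 and 11.
  step 8: 9 → 6
  step 9: 6 → 3
  step 10: 3 → 6

6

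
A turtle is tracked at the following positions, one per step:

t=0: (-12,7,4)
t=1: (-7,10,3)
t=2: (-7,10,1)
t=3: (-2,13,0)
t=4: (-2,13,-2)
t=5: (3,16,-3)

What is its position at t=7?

(8,19,-6)

Differencing gives (+5,+3,-1), (+0,+0,-2), (+5,+3,-1), (+0,+0,-2), (+5,+3,-1). This is the pattern (+5,+3,-1), (+0,+0,-2) repeated.
step 6: apply (+0,+0,-2) → (3,16,-5)
step 7: apply (+5,+3,-1) → (8,19,-6)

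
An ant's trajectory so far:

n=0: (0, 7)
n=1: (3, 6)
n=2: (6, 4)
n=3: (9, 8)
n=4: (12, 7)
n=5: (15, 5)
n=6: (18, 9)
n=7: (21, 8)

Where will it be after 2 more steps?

(27, 10)

The moves between consecutive positions are (+3, -1), (+3, -2), (+3, +4), (+3, -1), (+3, -2), (+3, +4), (+3, -1); they repeat the 3-cycle [(+3, -1), (+3, -2), (+3, +4)].
step 8: apply (+3, -2) → (24, 6)
step 9: apply (+3, +4) → (27, 10)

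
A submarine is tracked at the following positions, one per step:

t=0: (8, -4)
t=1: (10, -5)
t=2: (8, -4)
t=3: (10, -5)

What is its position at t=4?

(8, -4)

Step-to-step displacements: (+2, -1), (-2, +1), (+2, -1); each is -1× the previous.
step 4: (10, -5) + (-2, +1) → (8, -4)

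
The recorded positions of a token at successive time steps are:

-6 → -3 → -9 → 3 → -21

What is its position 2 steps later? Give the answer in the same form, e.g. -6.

Consecutive displacements +3, -6, +12, -24 scale by a factor of -2 each step.
step 5: -21 + 48 → 27
step 6: 27 − 96 → -69

-69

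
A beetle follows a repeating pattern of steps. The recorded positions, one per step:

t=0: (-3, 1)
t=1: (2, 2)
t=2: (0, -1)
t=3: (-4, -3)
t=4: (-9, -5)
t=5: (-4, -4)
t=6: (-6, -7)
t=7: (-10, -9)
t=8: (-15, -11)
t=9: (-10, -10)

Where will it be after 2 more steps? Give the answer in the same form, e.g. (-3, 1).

(-16, -15)

The moves between consecutive positions are (+5, +1), (-2, -3), (-4, -2), (-5, -2), (+5, +1), (-2, -3), (-4, -2), (-5, -2), (+5, +1); they repeat the 4-cycle [(+5, +1), (-2, -3), (-4, -2), (-5, -2)].
step 10: apply (-2, -3) → (-12, -13)
step 11: apply (-4, -2) → (-16, -15)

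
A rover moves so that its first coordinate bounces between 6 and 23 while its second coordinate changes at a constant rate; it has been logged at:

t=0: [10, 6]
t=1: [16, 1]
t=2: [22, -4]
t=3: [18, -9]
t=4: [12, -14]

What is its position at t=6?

[12, -24]

The first coordinate travels 6 per step and bounces off the walls at 6 and 23.
  step 5: 12 → 6
  step 6: 6 → 12
The second coordinate changes by -5 each step: at step 6 it is -24.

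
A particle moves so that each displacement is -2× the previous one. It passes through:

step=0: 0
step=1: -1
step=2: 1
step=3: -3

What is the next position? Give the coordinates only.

The jumps are -1, +2, -4 — a geometric progression with ratio -2.
step 4: -3 + 8 → 5

5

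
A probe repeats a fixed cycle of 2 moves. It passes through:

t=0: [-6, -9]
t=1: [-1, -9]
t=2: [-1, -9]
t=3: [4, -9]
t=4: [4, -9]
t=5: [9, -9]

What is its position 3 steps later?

Step-to-step displacements: [+5, +0], [+0, +0], [+5, +0], [+0, +0], [+5, +0] — a repeating cycle of length 2.
step 6: apply [+0, +0] → [9, -9]
step 7: apply [+5, +0] → [14, -9]
step 8: apply [+0, +0] → [14, -9]

[14, -9]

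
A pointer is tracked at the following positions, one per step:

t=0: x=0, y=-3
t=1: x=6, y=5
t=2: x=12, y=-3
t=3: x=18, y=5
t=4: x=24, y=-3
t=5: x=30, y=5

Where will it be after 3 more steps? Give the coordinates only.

X: linear, +6 per step → 48 at step 8.
Y: cycles through -3, 5 every 2 steps. Step 8 lands at position 0 of the cycle → -3.

x=48, y=-3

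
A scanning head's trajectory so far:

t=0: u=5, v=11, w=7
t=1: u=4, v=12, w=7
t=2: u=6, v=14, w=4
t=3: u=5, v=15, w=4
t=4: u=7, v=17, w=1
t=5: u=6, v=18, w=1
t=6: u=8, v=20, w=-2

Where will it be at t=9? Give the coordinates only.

u=8, v=24, w=-5

The moves between consecutive positions are (-1,+1,+0), (+2,+2,-3), (-1,+1,+0), (+2,+2,-3), (-1,+1,+0), (+2,+2,-3); they repeat the 2-cycle [(-1,+1,+0), (+2,+2,-3)].
step 7: apply (-1,+1,+0) → u=7, v=21, w=-2
step 8: apply (+2,+2,-3) → u=9, v=23, w=-5
step 9: apply (-1,+1,+0) → u=8, v=24, w=-5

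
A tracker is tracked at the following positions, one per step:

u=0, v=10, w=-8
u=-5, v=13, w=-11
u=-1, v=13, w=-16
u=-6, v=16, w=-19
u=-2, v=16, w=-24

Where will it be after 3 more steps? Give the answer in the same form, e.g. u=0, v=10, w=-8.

Step-to-step displacements: (-5, +3, -3), (+4, +0, -5), (-5, +3, -3), (+4, +0, -5) — a repeating cycle of length 2.
step 5: apply (-5, +3, -3) → u=-7, v=19, w=-27
step 6: apply (+4, +0, -5) → u=-3, v=19, w=-32
step 7: apply (-5, +3, -3) → u=-8, v=22, w=-35

u=-8, v=22, w=-35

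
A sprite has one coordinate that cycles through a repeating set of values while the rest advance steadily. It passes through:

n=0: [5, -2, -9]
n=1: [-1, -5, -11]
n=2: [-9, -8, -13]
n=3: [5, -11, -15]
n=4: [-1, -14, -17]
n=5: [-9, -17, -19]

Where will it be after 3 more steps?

[-9, -26, -25]

The first coordinate repeats the cycle [5, -1, -9] with period 3; step 8 mod 3 = 2, giving -9.
The second coordinate changes by -3 each step, so at step 8 it is -2 + 8·(-3) = -26.
The third coordinate changes by -2 each step, so at step 8 it is -9 + 8·(-2) = -25.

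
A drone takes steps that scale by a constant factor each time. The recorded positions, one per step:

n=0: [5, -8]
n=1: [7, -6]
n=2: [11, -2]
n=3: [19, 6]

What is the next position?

Consecutive displacements [+2, +2], [+4, +4], [+8, +8] scale by a factor of 2 each step.
step 4: [19, 6] + [+16, +16] → [35, 22]

[35, 22]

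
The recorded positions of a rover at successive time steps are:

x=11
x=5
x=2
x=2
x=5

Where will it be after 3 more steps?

x=32

Taking differences between consecutive positions: -6, -3, +0, +3. These grow by +3 each step.
step 5: 5 + 6 → x=11
step 6: 11 + 9 → x=20
step 7: 20 + 12 → x=32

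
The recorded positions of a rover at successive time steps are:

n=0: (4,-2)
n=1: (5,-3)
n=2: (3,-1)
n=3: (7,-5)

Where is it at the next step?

The jumps are (+1,-1), (-2,+2), (+4,-4) — a geometric progression with ratio -2.
step 4: (7,-5) + (-8,+8) → (-1,3)

(-1,3)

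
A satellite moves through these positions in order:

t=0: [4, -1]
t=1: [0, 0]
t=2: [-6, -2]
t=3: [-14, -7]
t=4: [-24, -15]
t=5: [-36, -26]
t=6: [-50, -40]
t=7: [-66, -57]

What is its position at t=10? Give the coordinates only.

[-126, -126]

Taking differences between consecutive positions: [-4, +1], [-6, -2], [-8, -5], [-10, -8], [-12, -11], [-14, -14], [-16, -17]. These grow by [-2, -3] each step.
step 8: [-66, -57] + [-18, -20] → [-84, -77]
step 9: [-84, -77] + [-20, -23] → [-104, -100]
step 10: [-104, -100] + [-22, -26] → [-126, -126]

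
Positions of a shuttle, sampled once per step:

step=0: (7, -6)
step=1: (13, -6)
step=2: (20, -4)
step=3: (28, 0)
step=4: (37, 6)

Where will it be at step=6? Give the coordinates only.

Successive displacements: (+6, +0), (+7, +2), (+8, +4), (+9, +6) — each changes by (+1, +2).
step 5: (37, 6) + (+10, +8) → (47, 14)
step 6: (47, 14) + (+11, +10) → (58, 24)

(58, 24)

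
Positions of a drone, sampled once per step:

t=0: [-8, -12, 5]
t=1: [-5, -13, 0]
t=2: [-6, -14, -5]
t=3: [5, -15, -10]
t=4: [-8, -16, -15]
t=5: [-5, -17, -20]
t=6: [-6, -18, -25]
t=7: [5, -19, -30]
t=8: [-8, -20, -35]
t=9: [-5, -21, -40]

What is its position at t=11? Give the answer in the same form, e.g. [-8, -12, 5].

[5, -23, -50]

The first coordinate repeats the cycle [-8, -5, -6, 5] with period 4; step 11 mod 4 = 3, giving 5.
The second coordinate changes by -1 each step, so at step 11 it is -12 + 11·(-1) = -23.
The third coordinate changes by -5 each step, so at step 11 it is 5 + 11·(-5) = -50.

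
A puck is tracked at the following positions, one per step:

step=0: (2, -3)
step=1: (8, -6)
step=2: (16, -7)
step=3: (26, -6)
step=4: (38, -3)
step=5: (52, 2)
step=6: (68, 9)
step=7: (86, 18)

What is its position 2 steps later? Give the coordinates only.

Successive displacements: (+6, -3), (+8, -1), (+10, +1), (+12, +3), (+14, +5), (+16, +7), (+18, +9) — each changes by (+2, +2).
step 8: (86, 18) + (+20, +11) → (106, 29)
step 9: (106, 29) + (+22, +13) → (128, 42)

(128, 42)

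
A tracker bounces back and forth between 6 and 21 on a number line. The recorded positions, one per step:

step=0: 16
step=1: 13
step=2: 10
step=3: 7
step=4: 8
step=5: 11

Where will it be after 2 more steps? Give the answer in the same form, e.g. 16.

The value travels 3 per step and bounces off the walls at 6 and 21.
  step 6: 11 → 14
  step 7: 14 → 17

17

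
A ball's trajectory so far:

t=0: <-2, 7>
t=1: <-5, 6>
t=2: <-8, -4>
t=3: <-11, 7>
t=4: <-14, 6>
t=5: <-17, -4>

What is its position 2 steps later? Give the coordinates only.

<-23, 6>

The first coordinate changes by -3 each step, so at step 7 it is -2 + 7·(-3) = -23.
The second coordinate repeats the cycle [7, 6, -4] with period 3; step 7 mod 3 = 1, giving 6.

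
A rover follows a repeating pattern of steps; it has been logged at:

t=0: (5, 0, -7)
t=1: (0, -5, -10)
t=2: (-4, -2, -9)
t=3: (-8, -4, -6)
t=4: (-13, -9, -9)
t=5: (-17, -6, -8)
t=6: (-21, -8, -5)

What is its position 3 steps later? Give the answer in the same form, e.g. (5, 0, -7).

Step-to-step displacements: (-5, -5, -3), (-4, +3, +1), (-4, -2, +3), (-5, -5, -3), (-4, +3, +1), (-4, -2, +3) — a repeating cycle of length 3.
step 7: apply (-5, -5, -3) → (-26, -13, -8)
step 8: apply (-4, +3, +1) → (-30, -10, -7)
step 9: apply (-4, -2, +3) → (-34, -12, -4)

(-34, -12, -4)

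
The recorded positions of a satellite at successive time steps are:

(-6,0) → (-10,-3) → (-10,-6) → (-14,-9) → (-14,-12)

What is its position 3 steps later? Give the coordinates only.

(-22,-21)

The moves between consecutive positions are (-4,-3), (+0,-3), (-4,-3), (+0,-3); they repeat the 2-cycle [(-4,-3), (+0,-3)].
step 5: apply (-4,-3) → (-18,-15)
step 6: apply (+0,-3) → (-18,-18)
step 7: apply (-4,-3) → (-22,-21)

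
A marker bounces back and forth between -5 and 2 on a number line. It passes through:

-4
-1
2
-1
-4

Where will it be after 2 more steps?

0

The value reflects between -5 and 2, moving 3 per step.
  step 5: -4 → -3
  step 6: -3 → 0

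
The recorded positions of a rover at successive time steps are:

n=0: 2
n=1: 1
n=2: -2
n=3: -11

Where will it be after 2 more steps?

The jumps are -1, -3, -9 — a geometric progression with ratio 3.
step 4: -11 − 27 → -38
step 5: -38 − 81 → -119

-119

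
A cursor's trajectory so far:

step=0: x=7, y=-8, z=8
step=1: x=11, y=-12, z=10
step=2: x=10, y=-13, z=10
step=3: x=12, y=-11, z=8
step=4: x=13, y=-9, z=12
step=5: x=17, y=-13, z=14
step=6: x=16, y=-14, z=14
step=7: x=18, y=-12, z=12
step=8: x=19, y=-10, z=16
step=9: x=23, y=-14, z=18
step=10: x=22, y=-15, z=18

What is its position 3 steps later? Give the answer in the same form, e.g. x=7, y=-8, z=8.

x=29, y=-15, z=22

Step-to-step displacements: (+4,-4,+2), (-1,-1,+0), (+2,+2,-2), (+1,+2,+4), (+4,-4,+2), (-1,-1,+0), (+2,+2,-2), (+1,+2,+4), (+4,-4,+2), (-1,-1,+0) — a repeating cycle of length 4.
step 11: apply (+2,+2,-2) → x=24, y=-13, z=16
step 12: apply (+1,+2,+4) → x=25, y=-11, z=20
step 13: apply (+4,-4,+2) → x=29, y=-15, z=22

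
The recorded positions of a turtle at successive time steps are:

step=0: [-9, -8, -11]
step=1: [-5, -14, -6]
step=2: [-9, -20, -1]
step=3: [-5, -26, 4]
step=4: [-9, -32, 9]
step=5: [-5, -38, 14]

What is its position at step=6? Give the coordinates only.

[-9, -44, 19]

The first coordinate repeats the cycle [-9, -5] with period 2; step 6 mod 2 = 0, giving -9.
The second coordinate changes by -6 each step, so at step 6 it is -8 + 6·(-6) = -44.
The third coordinate changes by +5 each step, so at step 6 it is -11 + 6·(5) = 19.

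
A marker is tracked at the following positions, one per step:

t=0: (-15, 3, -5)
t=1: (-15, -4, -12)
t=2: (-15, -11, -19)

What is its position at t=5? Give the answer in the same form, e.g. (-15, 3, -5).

(-15, -32, -40)

Constant displacement of (+0, -7, -7) per step.
step 3: (-15, -11, -19) + (+0, -7, -7) → (-15, -18, -26)
step 4: (-15, -18, -26) + (+0, -7, -7) → (-15, -25, -33)
step 5: (-15, -25, -33) + (+0, -7, -7) → (-15, -32, -40)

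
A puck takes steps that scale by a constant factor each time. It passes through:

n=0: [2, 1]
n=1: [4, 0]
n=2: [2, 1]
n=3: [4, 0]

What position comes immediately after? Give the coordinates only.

[2, 1]

Step-to-step displacements: [+2, -1], [-2, +1], [+2, -1]; each is -1× the previous.
step 4: [4, 0] + [-2, +1] → [2, 1]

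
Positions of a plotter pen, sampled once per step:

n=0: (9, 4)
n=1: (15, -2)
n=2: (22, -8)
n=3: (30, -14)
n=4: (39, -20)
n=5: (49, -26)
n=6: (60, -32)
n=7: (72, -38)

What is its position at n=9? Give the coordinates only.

(99, -50)

Successive displacements: (+6, -6), (+7, -6), (+8, -6), (+9, -6), (+10, -6), (+11, -6), (+12, -6) — each changes by (+1, +0).
step 8: (72, -38) + (+13, -6) → (85, -44)
step 9: (85, -44) + (+14, -6) → (99, -50)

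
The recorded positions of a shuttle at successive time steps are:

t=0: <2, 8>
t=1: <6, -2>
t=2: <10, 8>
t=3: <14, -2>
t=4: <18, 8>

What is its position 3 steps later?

First: linear, +4 per step → 30 at step 7.
Second: cycles through 8, -2 every 2 steps. Step 7 lands at position 1 of the cycle → -2.

<30, -2>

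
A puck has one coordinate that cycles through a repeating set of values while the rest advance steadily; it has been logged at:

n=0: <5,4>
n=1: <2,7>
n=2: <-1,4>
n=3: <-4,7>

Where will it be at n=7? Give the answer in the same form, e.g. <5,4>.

The first coordinate changes by -3 each step, so at step 7 it is 5 + 7·(-3) = -16.
The second coordinate repeats the cycle [4, 7] with period 2; step 7 mod 2 = 1, giving 7.

<-16,7>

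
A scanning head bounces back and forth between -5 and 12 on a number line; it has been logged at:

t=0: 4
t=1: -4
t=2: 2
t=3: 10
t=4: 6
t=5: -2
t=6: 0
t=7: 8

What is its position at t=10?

-2

The value travels 8 per step and bounces off the walls at -5 and 12.
  step 8: 8 → 8
  step 9: 8 → 0
  step 10: 0 → -2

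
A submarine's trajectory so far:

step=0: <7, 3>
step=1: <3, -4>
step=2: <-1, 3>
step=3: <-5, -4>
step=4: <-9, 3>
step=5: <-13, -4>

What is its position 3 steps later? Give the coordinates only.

<-25, 3>

The first coordinate changes by -4 each step, so at step 8 it is 7 + 8·(-4) = -25.
The second coordinate repeats the cycle [3, -4] with period 2; step 8 mod 2 = 0, giving 3.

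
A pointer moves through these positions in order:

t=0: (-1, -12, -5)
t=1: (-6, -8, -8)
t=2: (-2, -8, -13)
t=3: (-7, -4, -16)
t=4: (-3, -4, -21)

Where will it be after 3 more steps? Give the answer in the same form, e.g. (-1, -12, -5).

Differencing gives (-5, +4, -3), (+4, +0, -5), (-5, +4, -3), (+4, +0, -5). This is the pattern (-5, +4, -3), (+4, +0, -5) repeated.
step 5: apply (-5, +4, -3) → (-8, 0, -24)
step 6: apply (+4, +0, -5) → (-4, 0, -29)
step 7: apply (-5, +4, -3) → (-9, 4, -32)

(-9, 4, -32)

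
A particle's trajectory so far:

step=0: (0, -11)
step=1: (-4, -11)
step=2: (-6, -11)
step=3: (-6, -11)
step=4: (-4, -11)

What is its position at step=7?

(14, -11)

Taking differences between consecutive positions: (-4, +0), (-2, +0), (+0, +0), (+2, +0). These grow by (+2, +0) each step.
step 5: (-4, -11) + (+4, +0) → (0, -11)
step 6: (0, -11) + (+6, +0) → (6, -11)
step 7: (6, -11) + (+8, +0) → (14, -11)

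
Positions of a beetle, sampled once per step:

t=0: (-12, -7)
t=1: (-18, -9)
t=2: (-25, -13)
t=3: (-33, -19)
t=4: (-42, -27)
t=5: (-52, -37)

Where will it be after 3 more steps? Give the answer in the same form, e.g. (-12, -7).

(-88, -79)

First differences are (-6, -2), (-7, -4), (-8, -6), (-9, -8), (-10, -10); their common second difference is (-1, -2) (constant acceleration).
step 6: (-52, -37) + (-11, -12) → (-63, -49)
step 7: (-63, -49) + (-12, -14) → (-75, -63)
step 8: (-75, -63) + (-13, -16) → (-88, -79)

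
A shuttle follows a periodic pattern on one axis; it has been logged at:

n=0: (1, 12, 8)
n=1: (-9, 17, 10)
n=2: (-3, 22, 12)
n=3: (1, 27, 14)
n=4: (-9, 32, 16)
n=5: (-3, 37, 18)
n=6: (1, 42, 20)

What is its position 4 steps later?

First: cycles through 1, -9, -3 every 3 steps. Step 10 lands at position 1 of the cycle → -9.
Second: linear, +5 per step → 62 at step 10.
Third: linear, +2 per step → 28 at step 10.

(-9, 62, 28)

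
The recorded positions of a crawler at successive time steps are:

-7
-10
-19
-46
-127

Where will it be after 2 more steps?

-1099

The jumps are -3, -9, -27, -81 — a geometric progression with ratio 3.
step 5: -127 − 243 → -370
step 6: -370 − 729 → -1099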